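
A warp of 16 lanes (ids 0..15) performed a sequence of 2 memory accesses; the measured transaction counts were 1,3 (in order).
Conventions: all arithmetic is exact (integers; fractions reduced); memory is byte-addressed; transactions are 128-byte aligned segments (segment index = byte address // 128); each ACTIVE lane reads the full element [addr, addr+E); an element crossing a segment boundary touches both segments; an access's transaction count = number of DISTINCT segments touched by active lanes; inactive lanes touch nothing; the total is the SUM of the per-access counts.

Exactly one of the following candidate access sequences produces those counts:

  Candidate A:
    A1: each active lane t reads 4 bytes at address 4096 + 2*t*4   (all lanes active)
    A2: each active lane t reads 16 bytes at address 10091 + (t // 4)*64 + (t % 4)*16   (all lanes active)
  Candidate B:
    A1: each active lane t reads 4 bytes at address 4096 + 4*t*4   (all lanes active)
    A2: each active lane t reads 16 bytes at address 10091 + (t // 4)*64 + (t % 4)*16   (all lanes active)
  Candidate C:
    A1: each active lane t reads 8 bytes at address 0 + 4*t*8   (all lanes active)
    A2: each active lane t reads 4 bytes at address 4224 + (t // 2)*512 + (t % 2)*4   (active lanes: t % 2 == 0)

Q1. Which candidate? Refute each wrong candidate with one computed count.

B: A1 gives 2 transactions, not 1
C: A1 gives 4 transactions, not 1
A: all counts match (1,3)

Answer: A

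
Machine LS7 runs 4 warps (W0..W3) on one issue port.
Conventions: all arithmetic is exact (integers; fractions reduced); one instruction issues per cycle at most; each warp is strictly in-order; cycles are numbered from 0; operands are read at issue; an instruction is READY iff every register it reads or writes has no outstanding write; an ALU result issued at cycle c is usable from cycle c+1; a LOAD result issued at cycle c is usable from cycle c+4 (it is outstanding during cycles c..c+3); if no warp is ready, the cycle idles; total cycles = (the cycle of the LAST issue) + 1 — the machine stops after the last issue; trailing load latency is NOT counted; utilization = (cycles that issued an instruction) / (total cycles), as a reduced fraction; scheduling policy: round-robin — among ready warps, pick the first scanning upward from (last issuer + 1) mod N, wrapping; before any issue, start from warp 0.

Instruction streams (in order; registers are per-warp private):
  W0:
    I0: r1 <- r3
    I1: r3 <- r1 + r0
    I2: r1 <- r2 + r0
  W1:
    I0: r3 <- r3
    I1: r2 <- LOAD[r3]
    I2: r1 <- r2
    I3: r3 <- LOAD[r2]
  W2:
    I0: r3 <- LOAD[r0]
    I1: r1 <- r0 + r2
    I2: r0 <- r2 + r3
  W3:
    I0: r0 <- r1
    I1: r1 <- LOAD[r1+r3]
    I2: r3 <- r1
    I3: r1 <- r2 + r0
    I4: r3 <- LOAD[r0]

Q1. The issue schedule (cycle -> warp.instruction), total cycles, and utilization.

cycle 0: W0.I0
cycle 1: W1.I0
cycle 2: W2.I0
cycle 3: W3.I0
cycle 4: W0.I1
cycle 5: W1.I1
cycle 6: W2.I1
cycle 7: W3.I1
cycle 8: W0.I2
cycle 9: W1.I2
cycle 10: W2.I2
cycle 11: W3.I2
cycle 12: W1.I3
cycle 13: W3.I3
cycle 14: W3.I4

Answer: 15 cycles, utilization 1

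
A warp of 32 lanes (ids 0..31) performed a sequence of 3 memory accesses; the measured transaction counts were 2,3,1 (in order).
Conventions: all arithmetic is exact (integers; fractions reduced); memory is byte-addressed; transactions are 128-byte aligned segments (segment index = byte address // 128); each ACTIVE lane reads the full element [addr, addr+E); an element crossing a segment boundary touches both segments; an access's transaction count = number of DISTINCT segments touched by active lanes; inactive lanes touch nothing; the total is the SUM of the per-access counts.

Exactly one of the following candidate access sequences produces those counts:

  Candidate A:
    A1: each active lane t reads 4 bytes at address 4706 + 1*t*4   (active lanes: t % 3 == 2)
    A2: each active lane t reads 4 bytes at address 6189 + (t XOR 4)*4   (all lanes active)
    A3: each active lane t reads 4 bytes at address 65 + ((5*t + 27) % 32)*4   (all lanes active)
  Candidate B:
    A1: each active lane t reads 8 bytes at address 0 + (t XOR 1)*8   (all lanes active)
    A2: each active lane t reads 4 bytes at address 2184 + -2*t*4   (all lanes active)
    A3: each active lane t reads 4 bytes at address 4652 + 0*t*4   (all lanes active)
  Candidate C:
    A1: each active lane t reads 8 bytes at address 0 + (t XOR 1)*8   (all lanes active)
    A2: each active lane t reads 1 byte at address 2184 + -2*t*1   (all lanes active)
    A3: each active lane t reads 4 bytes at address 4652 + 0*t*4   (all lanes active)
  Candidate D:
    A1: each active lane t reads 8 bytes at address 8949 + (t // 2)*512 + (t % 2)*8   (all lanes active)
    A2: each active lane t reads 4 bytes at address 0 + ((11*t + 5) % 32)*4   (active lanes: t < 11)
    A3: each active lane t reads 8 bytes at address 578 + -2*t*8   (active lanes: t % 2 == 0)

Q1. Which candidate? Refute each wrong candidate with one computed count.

A: A2 gives 2 transactions, not 3
C: A2 gives 2 transactions, not 3
D: A1 gives 32 transactions, not 2
B: all counts match (2,3,1)

Answer: B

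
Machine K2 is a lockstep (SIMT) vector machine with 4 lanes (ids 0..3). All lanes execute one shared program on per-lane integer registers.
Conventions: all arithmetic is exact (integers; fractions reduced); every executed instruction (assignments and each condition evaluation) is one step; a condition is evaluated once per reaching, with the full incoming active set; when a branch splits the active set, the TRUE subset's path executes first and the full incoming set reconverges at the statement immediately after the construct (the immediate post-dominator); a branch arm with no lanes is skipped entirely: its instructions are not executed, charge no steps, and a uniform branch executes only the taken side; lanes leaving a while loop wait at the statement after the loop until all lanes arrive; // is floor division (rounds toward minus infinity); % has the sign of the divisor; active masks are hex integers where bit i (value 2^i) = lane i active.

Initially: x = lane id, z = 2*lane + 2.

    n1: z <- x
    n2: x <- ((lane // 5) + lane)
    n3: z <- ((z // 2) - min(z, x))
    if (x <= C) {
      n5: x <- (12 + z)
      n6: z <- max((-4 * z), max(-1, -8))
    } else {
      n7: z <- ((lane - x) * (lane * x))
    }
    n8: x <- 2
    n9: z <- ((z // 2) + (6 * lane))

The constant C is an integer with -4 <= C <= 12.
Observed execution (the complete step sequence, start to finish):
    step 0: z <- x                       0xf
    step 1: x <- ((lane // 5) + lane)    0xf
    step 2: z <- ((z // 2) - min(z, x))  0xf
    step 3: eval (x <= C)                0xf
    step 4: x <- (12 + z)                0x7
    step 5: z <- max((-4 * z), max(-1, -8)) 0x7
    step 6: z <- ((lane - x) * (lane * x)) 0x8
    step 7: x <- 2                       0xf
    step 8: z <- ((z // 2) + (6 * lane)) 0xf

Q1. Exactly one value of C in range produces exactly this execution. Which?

Answer: C = 2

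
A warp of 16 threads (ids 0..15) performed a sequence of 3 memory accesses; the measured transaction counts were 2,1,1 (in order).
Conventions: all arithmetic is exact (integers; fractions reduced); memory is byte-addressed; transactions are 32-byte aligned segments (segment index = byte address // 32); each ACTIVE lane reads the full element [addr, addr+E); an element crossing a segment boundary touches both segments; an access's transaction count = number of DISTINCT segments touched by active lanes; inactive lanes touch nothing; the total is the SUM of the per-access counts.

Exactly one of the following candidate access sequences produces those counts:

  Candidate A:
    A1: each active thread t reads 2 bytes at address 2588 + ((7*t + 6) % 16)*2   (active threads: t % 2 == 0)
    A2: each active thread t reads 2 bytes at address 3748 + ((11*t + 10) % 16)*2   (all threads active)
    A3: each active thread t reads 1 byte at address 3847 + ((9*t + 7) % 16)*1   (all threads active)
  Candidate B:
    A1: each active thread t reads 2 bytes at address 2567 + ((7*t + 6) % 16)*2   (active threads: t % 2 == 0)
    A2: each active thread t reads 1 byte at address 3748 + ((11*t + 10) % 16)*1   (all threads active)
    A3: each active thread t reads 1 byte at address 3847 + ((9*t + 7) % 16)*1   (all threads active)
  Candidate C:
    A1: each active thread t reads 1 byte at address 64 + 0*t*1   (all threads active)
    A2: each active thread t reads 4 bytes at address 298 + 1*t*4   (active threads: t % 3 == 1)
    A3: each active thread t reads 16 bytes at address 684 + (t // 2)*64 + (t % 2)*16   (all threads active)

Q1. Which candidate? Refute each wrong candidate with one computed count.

A: A2 gives 2 transactions, not 1
C: A1 gives 1 transaction, not 2
B: all counts match (2,1,1)

Answer: B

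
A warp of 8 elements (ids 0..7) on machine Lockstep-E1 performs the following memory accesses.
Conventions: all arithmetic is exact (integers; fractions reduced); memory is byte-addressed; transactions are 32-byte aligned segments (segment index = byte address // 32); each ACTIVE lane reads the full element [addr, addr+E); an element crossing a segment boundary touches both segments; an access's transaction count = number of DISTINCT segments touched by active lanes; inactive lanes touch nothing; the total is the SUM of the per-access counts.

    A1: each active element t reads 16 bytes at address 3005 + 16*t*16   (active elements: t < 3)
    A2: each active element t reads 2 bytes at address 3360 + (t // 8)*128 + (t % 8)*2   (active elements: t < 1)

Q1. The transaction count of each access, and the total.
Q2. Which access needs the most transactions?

A1: 6 transactions
A2: 1 transaction

Answer: 6,1; total 7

Answer: A1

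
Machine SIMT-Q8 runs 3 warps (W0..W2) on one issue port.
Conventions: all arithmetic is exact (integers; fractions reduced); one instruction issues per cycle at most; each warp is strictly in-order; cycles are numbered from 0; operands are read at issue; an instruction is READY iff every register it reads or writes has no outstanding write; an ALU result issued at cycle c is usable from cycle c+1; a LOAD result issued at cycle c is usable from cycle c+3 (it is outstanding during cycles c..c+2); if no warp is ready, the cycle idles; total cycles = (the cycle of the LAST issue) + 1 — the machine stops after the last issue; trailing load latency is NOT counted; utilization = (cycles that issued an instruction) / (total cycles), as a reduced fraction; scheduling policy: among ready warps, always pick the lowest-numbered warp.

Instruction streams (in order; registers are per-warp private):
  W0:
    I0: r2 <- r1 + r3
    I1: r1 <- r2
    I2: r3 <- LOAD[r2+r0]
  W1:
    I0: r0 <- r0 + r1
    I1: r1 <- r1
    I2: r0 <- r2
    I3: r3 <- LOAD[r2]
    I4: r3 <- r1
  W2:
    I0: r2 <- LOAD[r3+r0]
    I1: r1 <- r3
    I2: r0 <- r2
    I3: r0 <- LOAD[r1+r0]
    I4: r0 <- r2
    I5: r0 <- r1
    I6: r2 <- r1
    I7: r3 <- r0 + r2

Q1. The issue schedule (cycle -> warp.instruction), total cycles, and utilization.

cycle 0: W0.I0
cycle 1: W0.I1
cycle 2: W0.I2
cycle 3: W1.I0
cycle 4: W1.I1
cycle 5: W1.I2
cycle 6: W1.I3
cycle 7: W2.I0
cycle 8: W2.I1
cycle 9: W1.I4
cycle 10: W2.I2
cycle 11: W2.I3
cycle 12: idle
cycle 13: idle
cycle 14: W2.I4
cycle 15: W2.I5
cycle 16: W2.I6
cycle 17: W2.I7

Answer: 18 cycles, utilization 8/9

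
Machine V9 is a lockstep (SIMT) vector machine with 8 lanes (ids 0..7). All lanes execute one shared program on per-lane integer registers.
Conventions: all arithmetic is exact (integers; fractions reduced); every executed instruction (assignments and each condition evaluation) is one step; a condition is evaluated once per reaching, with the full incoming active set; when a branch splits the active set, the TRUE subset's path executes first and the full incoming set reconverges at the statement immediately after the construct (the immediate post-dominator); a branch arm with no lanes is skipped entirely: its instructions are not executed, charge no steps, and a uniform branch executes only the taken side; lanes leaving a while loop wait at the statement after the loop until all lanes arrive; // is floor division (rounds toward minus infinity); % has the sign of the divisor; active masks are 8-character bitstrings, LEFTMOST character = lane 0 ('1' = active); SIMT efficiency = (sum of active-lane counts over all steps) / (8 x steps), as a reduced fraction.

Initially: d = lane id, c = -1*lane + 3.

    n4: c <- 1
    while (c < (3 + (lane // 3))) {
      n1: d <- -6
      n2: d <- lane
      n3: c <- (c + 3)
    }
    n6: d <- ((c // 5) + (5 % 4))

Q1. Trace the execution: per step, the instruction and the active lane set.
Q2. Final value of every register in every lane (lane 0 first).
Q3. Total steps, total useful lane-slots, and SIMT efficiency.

step 0: c <- 1                       11111111
step 1: eval (c < (3 + (lane // 3))) 11111111
step 2: d <- -6                      11111111
step 3: d <- lane                    11111111
step 4: c <- (c + 3)                 11111111
step 5: eval (c < (3 + (lane // 3))) 11111111
step 6: d <- -6                      00000011
step 7: d <- lane                    00000011
step 8: c <- (c + 3)                 00000011
step 9: eval (c < (3 + (lane // 3))) 00000011
step 10: d <- ((c // 5) + (5 % 4))    11111111

Answer: 11 steps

d: 1,1,1,1,1,1,2,2
c: 4,4,4,4,4,4,7,7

steps = 11; useful = 64; efficiency = 64/88 = 8/11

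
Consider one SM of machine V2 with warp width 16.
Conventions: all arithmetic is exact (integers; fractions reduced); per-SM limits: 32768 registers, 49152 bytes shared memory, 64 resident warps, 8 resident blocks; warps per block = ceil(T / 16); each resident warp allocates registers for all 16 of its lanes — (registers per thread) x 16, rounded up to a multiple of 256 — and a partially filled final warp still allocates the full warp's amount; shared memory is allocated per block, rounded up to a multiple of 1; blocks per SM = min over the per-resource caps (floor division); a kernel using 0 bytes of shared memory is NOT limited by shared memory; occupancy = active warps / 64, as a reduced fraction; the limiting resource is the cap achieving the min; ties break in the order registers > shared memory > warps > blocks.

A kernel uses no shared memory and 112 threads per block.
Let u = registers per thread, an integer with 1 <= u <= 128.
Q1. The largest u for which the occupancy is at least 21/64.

Answer: u = 96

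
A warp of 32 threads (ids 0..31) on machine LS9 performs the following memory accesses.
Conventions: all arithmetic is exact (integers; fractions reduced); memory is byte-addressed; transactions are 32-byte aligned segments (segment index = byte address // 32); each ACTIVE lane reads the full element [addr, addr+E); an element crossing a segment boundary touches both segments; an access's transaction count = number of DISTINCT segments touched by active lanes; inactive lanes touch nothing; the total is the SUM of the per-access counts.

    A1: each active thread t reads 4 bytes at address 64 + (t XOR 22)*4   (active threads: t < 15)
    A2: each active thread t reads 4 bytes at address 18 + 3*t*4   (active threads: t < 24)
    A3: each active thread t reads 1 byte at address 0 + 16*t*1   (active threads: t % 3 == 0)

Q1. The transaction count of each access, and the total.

A1: 2 transactions
A2: 10 transactions
A3: 11 transactions

Answer: 2,10,11; total 23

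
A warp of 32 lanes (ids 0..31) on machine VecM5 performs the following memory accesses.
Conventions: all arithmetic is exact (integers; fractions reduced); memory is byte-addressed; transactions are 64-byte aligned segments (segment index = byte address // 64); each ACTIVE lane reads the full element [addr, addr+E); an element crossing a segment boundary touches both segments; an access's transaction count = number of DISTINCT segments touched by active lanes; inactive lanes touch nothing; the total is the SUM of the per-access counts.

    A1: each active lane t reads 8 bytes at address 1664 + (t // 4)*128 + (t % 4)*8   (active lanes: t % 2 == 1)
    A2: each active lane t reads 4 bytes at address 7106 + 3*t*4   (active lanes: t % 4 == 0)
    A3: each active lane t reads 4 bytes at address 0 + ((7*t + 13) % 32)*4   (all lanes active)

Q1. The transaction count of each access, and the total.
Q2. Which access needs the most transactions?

A1: 8 transactions
A2: 6 transactions
A3: 2 transactions

Answer: 8,6,2; total 16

Answer: A1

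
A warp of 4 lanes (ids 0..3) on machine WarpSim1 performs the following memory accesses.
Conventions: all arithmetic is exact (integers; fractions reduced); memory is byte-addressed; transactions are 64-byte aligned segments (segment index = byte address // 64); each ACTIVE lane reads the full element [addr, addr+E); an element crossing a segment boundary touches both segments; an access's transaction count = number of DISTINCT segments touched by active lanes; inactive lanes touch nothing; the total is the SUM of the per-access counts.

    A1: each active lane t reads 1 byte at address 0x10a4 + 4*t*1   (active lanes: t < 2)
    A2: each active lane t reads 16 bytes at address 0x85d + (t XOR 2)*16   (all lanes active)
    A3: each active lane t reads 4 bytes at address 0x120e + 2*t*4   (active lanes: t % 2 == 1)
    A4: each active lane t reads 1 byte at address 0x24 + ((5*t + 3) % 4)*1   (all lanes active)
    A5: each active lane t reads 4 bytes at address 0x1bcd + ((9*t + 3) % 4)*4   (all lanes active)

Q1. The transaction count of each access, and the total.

A1: 1 transaction
A2: 2 transactions
A3: 1 transaction
A4: 1 transaction
A5: 1 transaction

Answer: 1,2,1,1,1; total 6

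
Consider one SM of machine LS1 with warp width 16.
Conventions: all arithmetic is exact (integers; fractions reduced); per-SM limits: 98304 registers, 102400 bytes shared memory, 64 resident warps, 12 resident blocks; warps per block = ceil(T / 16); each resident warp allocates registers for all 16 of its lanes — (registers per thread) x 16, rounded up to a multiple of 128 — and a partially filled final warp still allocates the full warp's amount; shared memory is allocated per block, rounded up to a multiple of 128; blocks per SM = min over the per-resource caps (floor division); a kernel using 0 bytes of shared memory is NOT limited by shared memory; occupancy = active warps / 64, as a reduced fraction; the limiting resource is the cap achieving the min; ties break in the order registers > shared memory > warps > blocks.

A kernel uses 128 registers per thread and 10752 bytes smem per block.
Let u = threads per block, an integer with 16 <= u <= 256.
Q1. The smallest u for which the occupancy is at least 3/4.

Answer: u = 81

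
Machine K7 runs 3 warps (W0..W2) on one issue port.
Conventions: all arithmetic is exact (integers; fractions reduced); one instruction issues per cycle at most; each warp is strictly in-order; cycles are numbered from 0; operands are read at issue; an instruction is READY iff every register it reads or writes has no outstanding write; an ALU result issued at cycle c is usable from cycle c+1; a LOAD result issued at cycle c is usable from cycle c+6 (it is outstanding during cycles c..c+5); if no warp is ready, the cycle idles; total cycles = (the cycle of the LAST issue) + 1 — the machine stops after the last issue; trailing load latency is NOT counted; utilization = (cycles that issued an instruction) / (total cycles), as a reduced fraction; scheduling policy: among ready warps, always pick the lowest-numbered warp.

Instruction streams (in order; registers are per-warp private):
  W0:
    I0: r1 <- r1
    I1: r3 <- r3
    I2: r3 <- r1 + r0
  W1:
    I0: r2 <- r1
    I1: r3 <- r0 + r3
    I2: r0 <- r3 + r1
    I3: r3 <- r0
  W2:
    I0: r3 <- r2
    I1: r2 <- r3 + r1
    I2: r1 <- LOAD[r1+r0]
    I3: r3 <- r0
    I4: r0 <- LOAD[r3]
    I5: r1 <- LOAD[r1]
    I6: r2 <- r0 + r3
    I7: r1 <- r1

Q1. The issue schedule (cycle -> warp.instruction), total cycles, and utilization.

cycle 0: W0.I0
cycle 1: W0.I1
cycle 2: W0.I2
cycle 3: W1.I0
cycle 4: W1.I1
cycle 5: W1.I2
cycle 6: W1.I3
cycle 7: W2.I0
cycle 8: W2.I1
cycle 9: W2.I2
cycle 10: W2.I3
cycle 11: W2.I4
cycle 12: idle
cycle 13: idle
cycle 14: idle
cycle 15: W2.I5
cycle 16: idle
cycle 17: W2.I6
cycle 18: idle
cycle 19: idle
cycle 20: idle
cycle 21: W2.I7

Answer: 22 cycles, utilization 15/22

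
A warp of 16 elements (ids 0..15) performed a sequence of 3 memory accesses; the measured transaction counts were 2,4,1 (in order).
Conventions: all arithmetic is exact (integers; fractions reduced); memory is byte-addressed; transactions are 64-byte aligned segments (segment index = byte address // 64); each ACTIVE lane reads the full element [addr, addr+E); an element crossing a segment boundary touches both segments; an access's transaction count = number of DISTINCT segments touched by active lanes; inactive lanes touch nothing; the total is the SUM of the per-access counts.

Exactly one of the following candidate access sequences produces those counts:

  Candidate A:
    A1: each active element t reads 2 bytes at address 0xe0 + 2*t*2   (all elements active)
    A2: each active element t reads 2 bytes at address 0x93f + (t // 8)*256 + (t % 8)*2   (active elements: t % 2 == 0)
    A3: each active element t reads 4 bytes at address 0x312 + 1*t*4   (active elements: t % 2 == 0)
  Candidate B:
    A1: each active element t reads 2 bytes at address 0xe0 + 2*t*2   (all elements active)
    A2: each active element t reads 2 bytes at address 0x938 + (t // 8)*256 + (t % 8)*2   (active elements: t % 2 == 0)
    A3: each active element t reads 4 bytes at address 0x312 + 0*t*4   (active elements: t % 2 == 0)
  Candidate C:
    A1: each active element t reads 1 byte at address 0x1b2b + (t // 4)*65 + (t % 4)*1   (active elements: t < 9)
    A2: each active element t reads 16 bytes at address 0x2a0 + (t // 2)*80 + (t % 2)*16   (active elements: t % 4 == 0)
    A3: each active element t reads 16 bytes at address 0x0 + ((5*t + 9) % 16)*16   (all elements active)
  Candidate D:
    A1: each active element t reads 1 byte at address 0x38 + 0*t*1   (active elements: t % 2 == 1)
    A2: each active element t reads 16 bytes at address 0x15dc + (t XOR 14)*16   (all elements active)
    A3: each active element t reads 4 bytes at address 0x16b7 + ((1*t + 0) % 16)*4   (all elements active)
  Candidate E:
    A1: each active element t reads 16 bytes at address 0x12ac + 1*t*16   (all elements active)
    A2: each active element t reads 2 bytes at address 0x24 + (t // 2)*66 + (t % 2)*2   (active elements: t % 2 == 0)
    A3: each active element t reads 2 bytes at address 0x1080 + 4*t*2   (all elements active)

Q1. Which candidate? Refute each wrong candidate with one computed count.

A: A3 gives 2 transactions, not 1
C: A1 gives 3 transactions, not 2
D: A1 gives 1 transaction, not 2
E: A1 gives 5 transactions, not 2
B: all counts match (2,4,1)

Answer: B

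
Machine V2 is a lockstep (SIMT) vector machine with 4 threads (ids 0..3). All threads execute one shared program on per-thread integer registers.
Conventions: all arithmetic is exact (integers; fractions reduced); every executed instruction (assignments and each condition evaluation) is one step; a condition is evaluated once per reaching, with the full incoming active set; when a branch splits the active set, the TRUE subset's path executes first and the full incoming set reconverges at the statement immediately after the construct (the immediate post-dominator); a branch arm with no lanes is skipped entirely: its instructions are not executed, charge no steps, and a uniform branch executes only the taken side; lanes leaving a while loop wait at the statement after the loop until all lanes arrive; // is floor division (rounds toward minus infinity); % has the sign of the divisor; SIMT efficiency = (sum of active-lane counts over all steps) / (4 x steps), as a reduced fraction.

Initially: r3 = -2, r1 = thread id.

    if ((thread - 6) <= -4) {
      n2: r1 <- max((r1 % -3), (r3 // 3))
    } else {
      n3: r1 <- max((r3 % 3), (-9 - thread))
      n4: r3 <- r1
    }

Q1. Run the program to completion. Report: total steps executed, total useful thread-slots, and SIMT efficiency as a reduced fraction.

Answer: 4 steps, 9 useful, 9/16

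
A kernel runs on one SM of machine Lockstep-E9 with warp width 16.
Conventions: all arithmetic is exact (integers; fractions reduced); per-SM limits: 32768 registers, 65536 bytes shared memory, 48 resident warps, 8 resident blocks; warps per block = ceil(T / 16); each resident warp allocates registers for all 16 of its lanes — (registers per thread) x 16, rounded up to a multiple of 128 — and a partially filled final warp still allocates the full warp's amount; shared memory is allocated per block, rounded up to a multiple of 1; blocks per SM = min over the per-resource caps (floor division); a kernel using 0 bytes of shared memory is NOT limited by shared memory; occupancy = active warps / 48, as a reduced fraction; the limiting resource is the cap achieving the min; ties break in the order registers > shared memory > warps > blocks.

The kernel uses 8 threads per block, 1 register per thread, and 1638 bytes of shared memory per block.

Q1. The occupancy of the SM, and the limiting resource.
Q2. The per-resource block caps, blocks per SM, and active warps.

Answer: occupancy 1/6, limited by blocks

registers: 256 blocks
shared memory: 40 blocks
warps: 48 blocks
blocks: 8 blocks

Answer: 8 blocks, 8 active warps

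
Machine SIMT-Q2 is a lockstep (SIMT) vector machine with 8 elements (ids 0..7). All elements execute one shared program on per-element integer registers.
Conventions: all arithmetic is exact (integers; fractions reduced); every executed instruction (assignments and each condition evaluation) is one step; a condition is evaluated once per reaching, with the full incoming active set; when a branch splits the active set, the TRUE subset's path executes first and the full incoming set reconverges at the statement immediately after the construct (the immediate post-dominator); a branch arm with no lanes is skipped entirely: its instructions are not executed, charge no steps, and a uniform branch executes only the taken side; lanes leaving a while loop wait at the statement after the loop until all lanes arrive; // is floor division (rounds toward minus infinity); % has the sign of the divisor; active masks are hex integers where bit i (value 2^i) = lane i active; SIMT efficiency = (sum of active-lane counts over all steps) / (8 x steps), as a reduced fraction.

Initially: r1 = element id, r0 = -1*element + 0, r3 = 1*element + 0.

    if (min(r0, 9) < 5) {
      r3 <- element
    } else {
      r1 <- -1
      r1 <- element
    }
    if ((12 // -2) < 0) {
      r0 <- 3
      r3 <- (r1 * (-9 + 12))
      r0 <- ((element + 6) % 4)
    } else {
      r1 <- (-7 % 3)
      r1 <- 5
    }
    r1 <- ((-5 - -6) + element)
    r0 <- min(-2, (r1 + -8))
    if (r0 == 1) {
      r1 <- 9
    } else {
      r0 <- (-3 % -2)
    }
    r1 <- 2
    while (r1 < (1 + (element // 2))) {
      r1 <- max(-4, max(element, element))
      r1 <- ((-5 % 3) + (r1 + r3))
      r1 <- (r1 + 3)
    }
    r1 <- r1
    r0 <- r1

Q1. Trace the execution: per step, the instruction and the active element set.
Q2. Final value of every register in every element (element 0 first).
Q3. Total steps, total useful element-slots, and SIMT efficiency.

step 0: eval (min(r0, 9) < 5)        0xff
step 1: r3 <- element                0xff
step 2: eval ((12 // -2) < 0)        0xff
step 3: r0 <- 3                      0xff
step 4: r3 <- (r1 * (-9 + 12))       0xff
step 5: r0 <- ((element + 6) % 4)    0xff
step 6: r1 <- ((-5 - -6) + element)  0xff
step 7: r0 <- min(-2, (r1 + -8))     0xff
step 8: eval (r0 == 1)               0xff
step 9: r0 <- (-3 % -2)              0xff
step 10: r1 <- 2                      0xff
step 11: eval (r1 < (1 + (element // 2))) 0xff
step 12: r1 <- max(-4, max(element, element)) 0xf0
step 13: r1 <- ((-5 % 3) + (r1 + r3)) 0xf0
step 14: r1 <- (r1 + 3)               0xf0
step 15: eval (r1 < (1 + (element // 2))) 0xf0
step 16: r1 <- r1                     0xff
step 17: r0 <- r1                     0xff

Answer: 18 steps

r1: 2,2,2,2,20,24,28,32
r0: 2,2,2,2,20,24,28,32
r3: 0,3,6,9,12,15,18,21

steps = 18; useful = 128; efficiency = 128/144 = 8/9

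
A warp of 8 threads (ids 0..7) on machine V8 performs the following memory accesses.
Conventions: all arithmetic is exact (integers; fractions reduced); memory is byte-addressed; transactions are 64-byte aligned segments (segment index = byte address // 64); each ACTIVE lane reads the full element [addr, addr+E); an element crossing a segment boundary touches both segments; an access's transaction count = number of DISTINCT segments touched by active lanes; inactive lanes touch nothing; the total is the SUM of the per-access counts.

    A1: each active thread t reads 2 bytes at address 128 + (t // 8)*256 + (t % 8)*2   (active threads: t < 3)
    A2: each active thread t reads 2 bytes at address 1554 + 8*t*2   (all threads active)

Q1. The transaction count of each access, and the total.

A1: 1 transaction
A2: 3 transactions

Answer: 1,3; total 4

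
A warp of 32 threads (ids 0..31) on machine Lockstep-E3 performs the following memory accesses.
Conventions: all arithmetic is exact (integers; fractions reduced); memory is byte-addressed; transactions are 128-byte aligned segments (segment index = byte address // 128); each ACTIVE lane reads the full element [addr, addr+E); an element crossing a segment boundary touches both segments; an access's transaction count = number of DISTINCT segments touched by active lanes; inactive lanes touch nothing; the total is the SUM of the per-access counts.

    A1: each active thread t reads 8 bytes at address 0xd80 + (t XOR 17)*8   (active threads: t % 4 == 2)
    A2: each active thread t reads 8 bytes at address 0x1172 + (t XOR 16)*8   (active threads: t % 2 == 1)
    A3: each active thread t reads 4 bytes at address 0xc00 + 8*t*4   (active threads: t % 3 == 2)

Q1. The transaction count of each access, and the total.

A1: 2 transactions
A2: 3 transactions
A3: 8 transactions

Answer: 2,3,8; total 13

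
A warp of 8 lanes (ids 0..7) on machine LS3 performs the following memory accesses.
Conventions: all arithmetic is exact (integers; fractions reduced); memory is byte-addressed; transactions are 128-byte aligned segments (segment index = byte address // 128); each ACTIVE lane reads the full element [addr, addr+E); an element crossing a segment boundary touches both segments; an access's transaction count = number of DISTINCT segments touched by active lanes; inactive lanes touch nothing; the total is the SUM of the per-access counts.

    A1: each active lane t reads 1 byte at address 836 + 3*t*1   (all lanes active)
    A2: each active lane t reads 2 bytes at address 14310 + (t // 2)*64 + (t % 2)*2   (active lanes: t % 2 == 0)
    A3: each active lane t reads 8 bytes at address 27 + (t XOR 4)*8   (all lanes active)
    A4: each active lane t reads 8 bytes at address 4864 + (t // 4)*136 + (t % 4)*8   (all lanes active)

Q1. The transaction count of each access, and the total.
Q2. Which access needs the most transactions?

A1: 1 transaction
A2: 3 transactions
A3: 1 transaction
A4: 2 transactions

Answer: 1,3,1,2; total 7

Answer: A2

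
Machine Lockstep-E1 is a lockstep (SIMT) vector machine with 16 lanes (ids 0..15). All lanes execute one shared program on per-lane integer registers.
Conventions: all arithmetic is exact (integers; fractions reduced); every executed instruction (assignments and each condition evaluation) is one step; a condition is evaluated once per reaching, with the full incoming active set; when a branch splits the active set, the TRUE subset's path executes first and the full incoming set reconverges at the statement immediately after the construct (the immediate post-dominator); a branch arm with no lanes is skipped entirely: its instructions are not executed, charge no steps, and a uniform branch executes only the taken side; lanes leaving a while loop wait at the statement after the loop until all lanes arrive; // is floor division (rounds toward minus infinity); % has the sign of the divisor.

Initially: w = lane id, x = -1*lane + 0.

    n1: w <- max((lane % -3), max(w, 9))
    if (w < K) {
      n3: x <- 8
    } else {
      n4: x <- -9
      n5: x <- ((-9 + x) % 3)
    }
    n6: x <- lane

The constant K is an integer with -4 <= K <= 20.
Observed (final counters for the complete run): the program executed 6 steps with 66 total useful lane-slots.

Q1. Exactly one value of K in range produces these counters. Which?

Answer: K = 14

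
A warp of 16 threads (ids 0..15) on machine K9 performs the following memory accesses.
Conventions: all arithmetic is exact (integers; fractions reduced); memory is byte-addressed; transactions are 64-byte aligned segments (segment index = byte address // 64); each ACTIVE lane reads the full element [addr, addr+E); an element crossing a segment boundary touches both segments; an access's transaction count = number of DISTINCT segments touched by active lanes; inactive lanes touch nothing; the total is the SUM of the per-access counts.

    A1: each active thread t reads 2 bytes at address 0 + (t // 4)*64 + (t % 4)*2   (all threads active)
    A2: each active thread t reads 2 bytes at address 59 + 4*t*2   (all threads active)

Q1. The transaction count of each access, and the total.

A1: 4 transactions
A2: 3 transactions

Answer: 4,3; total 7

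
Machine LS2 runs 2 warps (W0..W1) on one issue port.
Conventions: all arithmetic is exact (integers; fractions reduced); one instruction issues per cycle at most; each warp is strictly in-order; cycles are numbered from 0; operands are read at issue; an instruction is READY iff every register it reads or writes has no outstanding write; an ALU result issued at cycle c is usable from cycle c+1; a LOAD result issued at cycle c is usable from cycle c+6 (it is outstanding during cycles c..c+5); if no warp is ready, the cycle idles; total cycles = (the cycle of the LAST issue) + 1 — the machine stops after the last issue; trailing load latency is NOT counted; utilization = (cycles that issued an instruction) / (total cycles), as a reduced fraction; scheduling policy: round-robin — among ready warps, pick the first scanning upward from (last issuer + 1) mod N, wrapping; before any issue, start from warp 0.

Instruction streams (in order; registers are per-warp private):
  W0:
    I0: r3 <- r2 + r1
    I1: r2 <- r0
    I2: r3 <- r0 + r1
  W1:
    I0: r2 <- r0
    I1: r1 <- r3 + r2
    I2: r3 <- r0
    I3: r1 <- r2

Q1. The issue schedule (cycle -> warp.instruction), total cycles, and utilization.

cycle 0: W0.I0
cycle 1: W1.I0
cycle 2: W0.I1
cycle 3: W1.I1
cycle 4: W0.I2
cycle 5: W1.I2
cycle 6: W1.I3

Answer: 7 cycles, utilization 1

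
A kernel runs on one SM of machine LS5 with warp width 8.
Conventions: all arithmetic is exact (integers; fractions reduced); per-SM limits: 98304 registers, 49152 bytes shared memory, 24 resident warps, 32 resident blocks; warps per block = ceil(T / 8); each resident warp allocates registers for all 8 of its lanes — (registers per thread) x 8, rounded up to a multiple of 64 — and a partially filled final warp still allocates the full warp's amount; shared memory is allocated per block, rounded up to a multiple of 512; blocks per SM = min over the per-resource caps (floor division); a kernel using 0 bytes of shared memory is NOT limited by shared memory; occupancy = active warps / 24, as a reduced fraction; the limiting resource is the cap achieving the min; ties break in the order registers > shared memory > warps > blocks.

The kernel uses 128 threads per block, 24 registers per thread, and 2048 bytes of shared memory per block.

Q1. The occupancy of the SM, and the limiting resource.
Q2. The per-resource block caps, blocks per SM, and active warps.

Answer: occupancy 2/3, limited by warps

registers: 32 blocks
shared memory: 24 blocks
warps: 1 block
blocks: 32 blocks

Answer: 1 block, 16 active warps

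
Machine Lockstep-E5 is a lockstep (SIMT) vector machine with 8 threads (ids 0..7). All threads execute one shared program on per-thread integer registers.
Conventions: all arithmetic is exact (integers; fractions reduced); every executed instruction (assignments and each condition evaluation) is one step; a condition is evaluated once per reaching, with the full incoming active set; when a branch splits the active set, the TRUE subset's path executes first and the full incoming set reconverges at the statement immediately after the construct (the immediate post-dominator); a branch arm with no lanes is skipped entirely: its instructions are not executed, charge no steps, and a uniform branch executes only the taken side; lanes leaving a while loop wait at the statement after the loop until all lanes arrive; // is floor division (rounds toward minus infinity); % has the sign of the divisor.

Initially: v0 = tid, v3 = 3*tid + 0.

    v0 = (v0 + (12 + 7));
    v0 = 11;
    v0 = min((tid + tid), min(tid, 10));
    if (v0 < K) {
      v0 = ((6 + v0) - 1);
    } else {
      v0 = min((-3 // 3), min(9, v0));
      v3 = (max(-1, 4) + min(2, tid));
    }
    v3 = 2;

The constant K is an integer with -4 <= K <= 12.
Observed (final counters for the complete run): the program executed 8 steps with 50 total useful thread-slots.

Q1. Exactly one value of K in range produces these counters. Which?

Answer: K = 6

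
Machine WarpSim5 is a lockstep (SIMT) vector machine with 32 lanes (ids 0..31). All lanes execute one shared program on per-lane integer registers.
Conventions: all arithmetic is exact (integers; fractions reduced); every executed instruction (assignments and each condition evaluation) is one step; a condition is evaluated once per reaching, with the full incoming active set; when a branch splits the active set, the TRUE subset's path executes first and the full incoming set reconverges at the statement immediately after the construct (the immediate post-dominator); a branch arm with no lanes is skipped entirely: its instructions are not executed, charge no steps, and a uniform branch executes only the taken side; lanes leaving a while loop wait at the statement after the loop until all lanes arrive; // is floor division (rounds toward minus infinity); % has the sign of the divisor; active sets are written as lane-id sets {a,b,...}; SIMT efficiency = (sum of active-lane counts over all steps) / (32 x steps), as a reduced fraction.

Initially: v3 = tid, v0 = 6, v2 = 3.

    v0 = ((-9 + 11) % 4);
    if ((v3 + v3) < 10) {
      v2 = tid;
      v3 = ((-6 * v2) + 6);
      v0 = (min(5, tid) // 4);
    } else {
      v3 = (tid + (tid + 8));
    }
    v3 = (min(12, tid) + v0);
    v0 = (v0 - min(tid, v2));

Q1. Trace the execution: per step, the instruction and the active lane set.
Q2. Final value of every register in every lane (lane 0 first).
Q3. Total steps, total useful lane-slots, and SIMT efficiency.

step 0: v0 <- ((-9 + 11) % 4)        {0,1,2,3,4,5,6,7,8,9,10,11,12,13,14,15,16,17,18,19,20,21,22,23,24,25,26,27,28,29,30,31}
step 1: eval ((v3 + v3) < 10)        {0,1,2,3,4,5,6,7,8,9,10,11,12,13,14,15,16,17,18,19,20,21,22,23,24,25,26,27,28,29,30,31}
step 2: v2 <- tid                    {0,1,2,3,4}
step 3: v3 <- ((-6 * v2) + 6)        {0,1,2,3,4}
step 4: v0 <- (min(5, tid) // 4)     {0,1,2,3,4}
step 5: v3 <- (tid + (tid + 8))      {5,6,7,8,9,10,11,12,13,14,15,16,17,18,19,20,21,22,23,24,25,26,27,28,29,30,31}
step 6: v3 <- (min(12, tid) + v0)    {0,1,2,3,4,5,6,7,8,9,10,11,12,13,14,15,16,17,18,19,20,21,22,23,24,25,26,27,28,29,30,31}
step 7: v0 <- (v0 - min(tid, v2))    {0,1,2,3,4,5,6,7,8,9,10,11,12,13,14,15,16,17,18,19,20,21,22,23,24,25,26,27,28,29,30,31}

Answer: 8 steps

v3: 0,1,2,3,5,7,8,9,10,11,12,13,14,14,14,14,14,14,14,14,14,14,14,14,14,14,14,14,14,14,14,14
v0: 0,-1,-2,-3,-3,-1,-1,-1,-1,-1,-1,-1,-1,-1,-1,-1,-1,-1,-1,-1,-1,-1,-1,-1,-1,-1,-1,-1,-1,-1,-1,-1
v2: 0,1,2,3,4,3,3,3,3,3,3,3,3,3,3,3,3,3,3,3,3,3,3,3,3,3,3,3,3,3,3,3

steps = 8; useful = 170; efficiency = 170/256 = 85/128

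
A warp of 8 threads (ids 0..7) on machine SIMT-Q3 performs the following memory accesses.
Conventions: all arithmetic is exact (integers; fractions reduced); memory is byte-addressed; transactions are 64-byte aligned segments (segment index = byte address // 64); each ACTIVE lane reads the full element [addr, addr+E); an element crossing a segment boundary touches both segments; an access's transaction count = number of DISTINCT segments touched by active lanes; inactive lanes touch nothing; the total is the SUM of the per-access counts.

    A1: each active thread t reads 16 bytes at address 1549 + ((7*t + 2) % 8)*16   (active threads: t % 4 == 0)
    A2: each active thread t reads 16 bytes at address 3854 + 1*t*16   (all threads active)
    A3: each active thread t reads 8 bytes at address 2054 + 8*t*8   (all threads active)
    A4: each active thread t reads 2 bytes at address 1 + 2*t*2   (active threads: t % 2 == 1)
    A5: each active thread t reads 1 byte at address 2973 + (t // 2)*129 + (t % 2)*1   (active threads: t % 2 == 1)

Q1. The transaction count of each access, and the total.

A1: 2 transactions
A2: 3 transactions
A3: 8 transactions
A4: 1 transaction
A5: 4 transactions

Answer: 2,3,8,1,4; total 18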